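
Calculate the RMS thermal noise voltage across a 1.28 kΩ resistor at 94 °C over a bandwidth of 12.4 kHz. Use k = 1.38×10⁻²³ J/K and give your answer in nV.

T = 94 °C + 273.15 = 367.15 K
V_n = √(4kTRB)
4kTRB = 4 × 1.38×10⁻²³ × 367.15 × 1.28×10³ × 1.24×10⁴ = 3.22×10⁻¹³ V²
V_n = √(3.22×10⁻¹³) = 5.67×10⁻⁷ V = 567 nV

567 nV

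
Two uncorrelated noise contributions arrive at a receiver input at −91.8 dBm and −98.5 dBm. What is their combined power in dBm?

Convert to linear, add, convert back:
P₁ = 6.61×10⁻¹³ W, P₂ = 1.41×10⁻¹³ W
P_tot = 8.02×10⁻¹³ W → 10 log₁₀(P_tot / 10⁻³) = −91.0 dBm

−91.0 dBm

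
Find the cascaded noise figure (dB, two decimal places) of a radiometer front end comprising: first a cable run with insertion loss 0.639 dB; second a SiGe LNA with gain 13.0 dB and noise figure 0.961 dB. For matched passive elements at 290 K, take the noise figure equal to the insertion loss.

1.60 dB

Convert to linear (a loss of L dB is a gain of −L dB): F_i = 10^(NF_i/10), G_i = 10^(G_i,dB/10)
  Stage 1: F_1 = 10^(0.639/10) = 1.159, G_1 = 10^(−0.639/10) = 0.8632
  Stage 2: F_2 = 10^(0.961/10) = 1.248, G_2 = 10^(13.0/10) = 19.95
Friis cascade:
  F = 1.159 + (1.248 − 1)/0.8632 = 1.445
NF = 10 log₁₀(1.445) = 1.60 dB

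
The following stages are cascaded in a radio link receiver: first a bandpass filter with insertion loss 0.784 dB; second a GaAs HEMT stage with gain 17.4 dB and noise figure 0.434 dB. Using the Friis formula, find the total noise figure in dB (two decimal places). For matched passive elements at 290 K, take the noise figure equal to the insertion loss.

Convert to linear (a loss of L dB is a gain of −L dB): F_i = 10^(NF_i/10), G_i = 10^(G_i,dB/10)
  Stage 1: F_1 = 10^(0.784/10) = 1.198, G_1 = 10^(−0.784/10) = 0.8348
  Stage 2: F_2 = 10^(0.434/10) = 1.105, G_2 = 10^(17.4/10) = 54.95
Friis cascade:
  F = 1.198 + (1.105 − 1)/0.8348 = 1.324
NF = 10 log₁₀(1.324) = 1.22 dB

1.22 dB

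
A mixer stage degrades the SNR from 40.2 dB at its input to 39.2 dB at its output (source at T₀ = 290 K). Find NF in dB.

NF (dB) = SNR_in(dB) − SNR_out(dB) when the source is at T₀
NF = 40.2 − 39.2 = 1.0 dB

1.0 dB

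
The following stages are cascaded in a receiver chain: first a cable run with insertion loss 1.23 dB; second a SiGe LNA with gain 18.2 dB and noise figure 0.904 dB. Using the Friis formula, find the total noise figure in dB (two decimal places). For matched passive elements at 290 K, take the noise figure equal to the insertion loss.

2.13 dB

Convert to linear (a loss of L dB is a gain of −L dB): F_i = 10^(NF_i/10), G_i = 10^(G_i,dB/10)
  Stage 1: F_1 = 10^(1.23/10) = 1.327, G_1 = 10^(−1.23/10) = 0.7534
  Stage 2: F_2 = 10^(0.904/10) = 1.231, G_2 = 10^(18.2/10) = 66.07
Friis cascade:
  F = 1.327 + (1.231 − 1)/0.7534 = 1.635
NF = 10 log₁₀(1.635) = 2.13 dB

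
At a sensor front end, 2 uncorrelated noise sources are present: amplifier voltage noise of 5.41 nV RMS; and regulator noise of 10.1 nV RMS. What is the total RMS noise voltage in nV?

Uncorrelated sources add in power (mean-square): V_tot = √(ΣV_i²)
V_tot = √[(5.41×10⁻⁹)² + (1.01×10⁻⁸)²] = 1.15×10⁻⁸ V = 11.5 nV

11.5 nV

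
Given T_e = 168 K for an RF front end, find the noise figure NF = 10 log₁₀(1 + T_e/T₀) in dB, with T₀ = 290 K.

1.98 dB

F = 1 + T_e/T₀ = 1 + 168/290 = 1.57931
NF = 10 log₁₀(1.57931) = 1.98 dB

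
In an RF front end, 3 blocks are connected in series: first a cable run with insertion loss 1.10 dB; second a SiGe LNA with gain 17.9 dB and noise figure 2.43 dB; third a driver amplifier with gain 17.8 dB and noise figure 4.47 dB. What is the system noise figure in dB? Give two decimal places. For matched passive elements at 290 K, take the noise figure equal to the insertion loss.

3.60 dB

Convert to linear (a loss of L dB is a gain of −L dB): F_i = 10^(NF_i/10), G_i = 10^(G_i,dB/10)
  Stage 1: F_1 = 10^(1.10/10) = 1.288, G_1 = 10^(−1.10/10) = 0.7762
  Stage 2: F_2 = 10^(2.43/10) = 1.750, G_2 = 10^(17.9/10) = 61.66
  Stage 3: F_3 = 10^(4.47/10) = 2.799, G_3 = 10^(17.8/10) = 60.26
Friis cascade:
  F = 1.288 + (1.750 − 1)/0.7762 + (2.799 − 1)/47.86 = 2.292
NF = 10 log₁₀(2.292) = 3.60 dB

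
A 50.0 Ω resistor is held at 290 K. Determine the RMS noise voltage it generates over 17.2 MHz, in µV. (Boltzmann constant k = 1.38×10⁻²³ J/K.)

3.71 µV

V_n = √(4kTRB)
4kTRB = 4 × 1.38×10⁻²³ × 290 × 5.00×10¹ × 1.72×10⁷ = 1.38×10⁻¹¹ V²
V_n = √(1.38×10⁻¹¹) = 3.71×10⁻⁶ V = 3.71 µV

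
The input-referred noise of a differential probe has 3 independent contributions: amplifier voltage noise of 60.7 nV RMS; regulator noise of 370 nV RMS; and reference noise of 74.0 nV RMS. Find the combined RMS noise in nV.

Uncorrelated sources add in power (mean-square): V_tot = √(ΣV_i²)
V_tot = √[(6.07×10⁻⁸)² + (3.70×10⁻⁷)² + (7.40×10⁻⁸)²] = 3.82×10⁻⁷ V = 382 nV

382 nV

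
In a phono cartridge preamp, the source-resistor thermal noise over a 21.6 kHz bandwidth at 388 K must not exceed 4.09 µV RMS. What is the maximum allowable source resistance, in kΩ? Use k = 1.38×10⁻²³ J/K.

Johnson–Nyquist: V_n = √(4kTRB) ⇒ R = V_n² / (4kTB)
4kTB = 4 × 1.38×10⁻²³ × 388 × 2.16×10⁴ = 4.63×10⁻¹⁶
R = (4.09×10⁻⁶)² / 4.63×10⁻¹⁶ = 3.62×10⁴ Ω = 36.2 kΩ

36.2 kΩ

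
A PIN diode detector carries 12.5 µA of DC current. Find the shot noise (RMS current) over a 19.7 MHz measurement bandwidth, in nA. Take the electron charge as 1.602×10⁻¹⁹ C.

8.88 nA

I_n = √(2qI·B)
2qI·B = 2 × 1.602×10⁻¹⁹ × 1.25×10⁻⁵ × 1.97×10⁷ = 7.89×10⁻¹⁷ A²
I_n = √(7.89×10⁻¹⁷) = 8.88×10⁻⁹ A = 8.88 nA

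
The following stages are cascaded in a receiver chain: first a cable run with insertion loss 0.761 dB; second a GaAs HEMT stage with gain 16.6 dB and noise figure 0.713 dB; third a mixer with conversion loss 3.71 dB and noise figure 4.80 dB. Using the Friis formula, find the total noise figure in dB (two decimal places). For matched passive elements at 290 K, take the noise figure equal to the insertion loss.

1.63 dB

Convert to linear (a loss of L dB is a gain of −L dB): F_i = 10^(NF_i/10), G_i = 10^(G_i,dB/10)
  Stage 1: F_1 = 10^(0.761/10) = 1.192, G_1 = 10^(−0.761/10) = 0.8393
  Stage 2: F_2 = 10^(0.713/10) = 1.178, G_2 = 10^(16.6/10) = 45.71
  Stage 3: F_3 = 10^(4.80/10) = 3.020, G_3 = 10^(−3.71/10) = 0.4256
Friis cascade:
  F = 1.192 + (1.178 − 1)/0.8393 + (3.020 − 1)/38.36 = 1.457
NF = 10 log₁₀(1.457) = 1.63 dB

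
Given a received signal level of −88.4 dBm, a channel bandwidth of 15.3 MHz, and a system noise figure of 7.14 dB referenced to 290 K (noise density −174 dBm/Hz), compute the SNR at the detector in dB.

Noise floor: N = −174 + 10 log₁₀(B) + NF
10 log₁₀(1.53×10⁷) = 71.85 dB
N = −174 + 71.85 + 7.14 = −95.01 dBm
SNR = P_sig − N = −88.4 − (−95.01) = 6.61 dB → 6.6 dB

6.6 dB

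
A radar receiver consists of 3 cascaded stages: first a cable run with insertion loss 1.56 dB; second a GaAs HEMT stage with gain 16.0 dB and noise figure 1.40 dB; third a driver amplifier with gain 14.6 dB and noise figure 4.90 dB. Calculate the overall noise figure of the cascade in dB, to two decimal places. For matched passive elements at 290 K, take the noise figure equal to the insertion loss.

Convert to linear (a loss of L dB is a gain of −L dB): F_i = 10^(NF_i/10), G_i = 10^(G_i,dB/10)
  Stage 1: F_1 = 10^(1.56/10) = 1.432, G_1 = 10^(−1.56/10) = 0.6982
  Stage 2: F_2 = 10^(1.40/10) = 1.380, G_2 = 10^(16.0/10) = 39.81
  Stage 3: F_3 = 10^(4.90/10) = 3.090, G_3 = 10^(14.6/10) = 28.84
Friis cascade:
  F = 1.432 + (1.380 − 1)/0.6982 + (3.090 − 1)/27.80 = 2.052
NF = 10 log₁₀(2.052) = 3.12 dB

3.12 dB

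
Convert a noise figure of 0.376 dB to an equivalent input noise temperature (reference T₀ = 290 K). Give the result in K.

26.2 K

F = 10^(0.376/10) = 1.09044
T_e = (F − 1)·T₀ = (1.09044 − 1) × 290 = 26.2 K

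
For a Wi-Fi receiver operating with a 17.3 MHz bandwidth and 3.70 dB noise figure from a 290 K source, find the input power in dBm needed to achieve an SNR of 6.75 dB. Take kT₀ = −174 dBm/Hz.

−91.2 dBm

Sensitivity = −174 + 10 log₁₀(B) + NF + SNR_min
= −174 + 72.38 + 3.70 + 6.75
= −91.17 dBm → −91.2 dBm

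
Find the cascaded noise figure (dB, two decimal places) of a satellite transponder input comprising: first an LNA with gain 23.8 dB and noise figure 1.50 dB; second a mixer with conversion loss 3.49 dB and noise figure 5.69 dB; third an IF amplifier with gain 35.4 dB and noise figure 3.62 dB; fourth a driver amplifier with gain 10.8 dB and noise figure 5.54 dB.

1.57 dB

Convert to linear (a loss of L dB is a gain of −L dB): F_i = 10^(NF_i/10), G_i = 10^(G_i,dB/10)
  Stage 1: F_1 = 10^(1.50/10) = 1.413, G_1 = 10^(23.8/10) = 239.9
  Stage 2: F_2 = 10^(5.69/10) = 3.707, G_2 = 10^(−3.49/10) = 0.4477
  Stage 3: F_3 = 10^(3.62/10) = 2.301, G_3 = 10^(35.4/10) = 3467
  Stage 4: F_4 = 10^(5.54/10) = 3.581, G_4 = 10^(10.8/10) = 12.02
Friis cascade:
  F = 1.413 + (3.707 − 1)/239.9 + (2.301 − 1)/107.4 + (3.581 − 1)/3.724×10⁵ = 1.436
NF = 10 log₁₀(1.436) = 1.57 dB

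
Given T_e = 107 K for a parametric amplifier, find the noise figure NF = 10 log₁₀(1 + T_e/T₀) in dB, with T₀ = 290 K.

F = 1 + T_e/T₀ = 1 + 107/290 = 1.36897
NF = 10 log₁₀(1.36897) = 1.36 dB

1.36 dB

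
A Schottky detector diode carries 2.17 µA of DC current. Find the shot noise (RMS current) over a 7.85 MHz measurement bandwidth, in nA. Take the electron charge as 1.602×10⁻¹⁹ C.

2.34 nA

I_n = √(2qI·B)
2qI·B = 2 × 1.602×10⁻¹⁹ × 2.17×10⁻⁶ × 7.85×10⁶ = 5.46×10⁻¹⁸ A²
I_n = √(5.46×10⁻¹⁸) = 2.34×10⁻⁹ A = 2.34 nA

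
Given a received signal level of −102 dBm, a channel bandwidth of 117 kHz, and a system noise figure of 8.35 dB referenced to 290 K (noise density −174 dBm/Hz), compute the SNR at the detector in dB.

Noise floor: N = −174 + 10 log₁₀(B) + NF
10 log₁₀(1.17×10⁵) = 50.68 dB
N = −174 + 50.68 + 8.35 = −114.97 dBm
SNR = P_sig − N = −102 − (−114.97) = 12.97 dB → 13.0 dB

13.0 dB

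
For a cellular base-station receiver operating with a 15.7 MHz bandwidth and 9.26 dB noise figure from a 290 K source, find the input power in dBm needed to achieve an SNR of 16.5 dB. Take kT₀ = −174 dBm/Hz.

Sensitivity = −174 + 10 log₁₀(B) + NF + SNR_min
= −174 + 71.96 + 9.26 + 16.5
= −76.28 dBm → −76.3 dBm

−76.3 dBm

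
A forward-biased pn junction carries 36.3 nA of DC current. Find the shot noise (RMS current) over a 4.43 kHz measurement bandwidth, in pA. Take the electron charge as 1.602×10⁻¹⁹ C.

I_n = √(2qI·B)
2qI·B = 2 × 1.602×10⁻¹⁹ × 3.63×10⁻⁸ × 4.43×10³ = 5.15×10⁻²³ A²
I_n = √(5.15×10⁻²³) = 7.18×10⁻¹² A = 7.18 pA

7.18 pA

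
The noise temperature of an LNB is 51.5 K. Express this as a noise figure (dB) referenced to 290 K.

F = 1 + T_e/T₀ = 1 + 51.5/290 = 1.17759
NF = 10 log₁₀(1.17759) = 0.710 dB

0.710 dB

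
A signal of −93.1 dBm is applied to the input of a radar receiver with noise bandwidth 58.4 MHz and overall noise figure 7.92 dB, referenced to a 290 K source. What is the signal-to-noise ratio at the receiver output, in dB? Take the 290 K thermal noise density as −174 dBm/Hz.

−4.7 dB

Noise floor: N = −174 + 10 log₁₀(B) + NF
10 log₁₀(5.84×10⁷) = 77.66 dB
N = −174 + 77.66 + 7.92 = −88.42 dBm
SNR = P_sig − N = −93.1 − (−88.42) = −4.68 dB → −4.7 dB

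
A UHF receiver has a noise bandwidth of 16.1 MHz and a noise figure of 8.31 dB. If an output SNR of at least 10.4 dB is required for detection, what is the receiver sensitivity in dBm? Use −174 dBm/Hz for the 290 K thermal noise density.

−83.2 dBm

Sensitivity = −174 + 10 log₁₀(B) + NF + SNR_min
= −174 + 72.07 + 8.31 + 10.4
= −83.22 dBm → −83.2 dBm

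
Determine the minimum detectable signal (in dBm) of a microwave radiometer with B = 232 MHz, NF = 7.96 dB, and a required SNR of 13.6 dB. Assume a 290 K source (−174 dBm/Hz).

Sensitivity = −174 + 10 log₁₀(B) + NF + SNR_min
= −174 + 83.65 + 7.96 + 13.6
= −68.79 dBm → −68.8 dBm

−68.8 dBm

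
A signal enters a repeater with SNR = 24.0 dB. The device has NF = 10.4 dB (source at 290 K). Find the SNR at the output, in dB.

By definition F = SNR_in/SNR_out, so in dB: SNR_out = SNR_in − NF
SNR_out = 24.0 − 10.4 = 13.6 dB

13.6 dB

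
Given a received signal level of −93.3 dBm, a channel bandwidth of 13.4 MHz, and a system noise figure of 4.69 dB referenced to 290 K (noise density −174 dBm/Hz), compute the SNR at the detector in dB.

4.7 dB

Noise floor: N = −174 + 10 log₁₀(B) + NF
10 log₁₀(1.34×10⁷) = 71.27 dB
N = −174 + 71.27 + 4.69 = −98.04 dBm
SNR = P_sig − N = −93.3 − (−98.04) = 4.74 dB → 4.7 dB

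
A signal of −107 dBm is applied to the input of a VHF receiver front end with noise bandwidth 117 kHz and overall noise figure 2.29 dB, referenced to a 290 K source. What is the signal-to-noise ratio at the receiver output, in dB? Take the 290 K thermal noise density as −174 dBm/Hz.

Noise floor: N = −174 + 10 log₁₀(B) + NF
10 log₁₀(1.17×10⁵) = 50.68 dB
N = −174 + 50.68 + 2.29 = −121.03 dBm
SNR = P_sig − N = −107 − (−121.03) = 14.03 dB → 14.0 dB

14.0 dB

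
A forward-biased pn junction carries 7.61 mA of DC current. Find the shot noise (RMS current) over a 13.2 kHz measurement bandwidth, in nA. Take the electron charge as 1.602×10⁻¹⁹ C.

I_n = √(2qI·B)
2qI·B = 2 × 1.602×10⁻¹⁹ × 7.61×10⁻³ × 1.32×10⁴ = 3.22×10⁻¹⁷ A²
I_n = √(3.22×10⁻¹⁷) = 5.67×10⁻⁹ A = 5.67 nA

5.67 nA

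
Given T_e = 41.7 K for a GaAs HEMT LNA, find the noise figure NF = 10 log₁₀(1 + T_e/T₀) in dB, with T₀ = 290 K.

0.583 dB

F = 1 + T_e/T₀ = 1 + 41.7/290 = 1.14379
NF = 10 log₁₀(1.14379) = 0.583 dB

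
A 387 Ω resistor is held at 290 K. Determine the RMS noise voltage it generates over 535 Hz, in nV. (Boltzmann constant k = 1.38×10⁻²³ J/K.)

57.6 nV

V_n = √(4kTRB)
4kTRB = 4 × 1.38×10⁻²³ × 290 × 3.87×10² × 5.35×10² = 3.31×10⁻¹⁵ V²
V_n = √(3.31×10⁻¹⁵) = 5.76×10⁻⁸ V = 57.6 nV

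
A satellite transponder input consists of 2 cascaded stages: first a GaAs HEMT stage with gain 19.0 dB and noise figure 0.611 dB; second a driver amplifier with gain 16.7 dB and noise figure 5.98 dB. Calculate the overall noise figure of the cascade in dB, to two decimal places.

0.75 dB

Convert to linear (a loss of L dB is a gain of −L dB): F_i = 10^(NF_i/10), G_i = 10^(G_i,dB/10)
  Stage 1: F_1 = 10^(0.611/10) = 1.151, G_1 = 10^(19.0/10) = 79.43
  Stage 2: F_2 = 10^(5.98/10) = 3.963, G_2 = 10^(16.7/10) = 46.77
Friis cascade:
  F = 1.151 + (3.963 − 1)/79.43 = 1.188
NF = 10 log₁₀(1.188) = 0.75 dB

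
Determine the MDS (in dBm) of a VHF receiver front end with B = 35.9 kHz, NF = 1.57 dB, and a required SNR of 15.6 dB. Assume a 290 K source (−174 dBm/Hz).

Sensitivity = −174 + 10 log₁₀(B) + NF + SNR_min
= −174 + 45.55 + 1.57 + 15.6
= −111.28 dBm → −111.3 dBm

−111.3 dBm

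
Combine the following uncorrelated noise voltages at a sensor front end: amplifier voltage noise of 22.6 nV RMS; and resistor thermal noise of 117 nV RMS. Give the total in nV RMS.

Uncorrelated sources add in power (mean-square): V_tot = √(ΣV_i²)
V_tot = √[(2.26×10⁻⁸)² + (1.17×10⁻⁷)²] = 1.19×10⁻⁷ V = 119 nV

119 nV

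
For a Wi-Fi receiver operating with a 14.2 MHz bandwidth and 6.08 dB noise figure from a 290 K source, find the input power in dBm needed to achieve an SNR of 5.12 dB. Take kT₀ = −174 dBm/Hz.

Sensitivity = −174 + 10 log₁₀(B) + NF + SNR_min
= −174 + 71.52 + 6.08 + 5.12
= −91.28 dBm → −91.3 dBm

−91.3 dBm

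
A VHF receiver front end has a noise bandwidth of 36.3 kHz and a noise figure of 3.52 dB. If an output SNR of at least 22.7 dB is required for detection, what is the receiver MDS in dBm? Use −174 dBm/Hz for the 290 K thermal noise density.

Sensitivity = −174 + 10 log₁₀(B) + NF + SNR_min
= −174 + 45.6 + 3.52 + 22.7
= −102.18 dBm → −102.2 dBm

−102.2 dBm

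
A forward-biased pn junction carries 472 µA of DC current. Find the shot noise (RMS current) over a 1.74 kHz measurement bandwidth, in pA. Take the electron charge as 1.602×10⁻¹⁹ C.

513 pA

I_n = √(2qI·B)
2qI·B = 2 × 1.602×10⁻¹⁹ × 4.72×10⁻⁴ × 1.74×10³ = 2.63×10⁻¹⁹ A²
I_n = √(2.63×10⁻¹⁹) = 5.13×10⁻¹⁰ A = 513 pA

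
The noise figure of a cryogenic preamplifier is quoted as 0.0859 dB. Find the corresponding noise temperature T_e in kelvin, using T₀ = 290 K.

F = 10^(0.0859/10) = 1.01998
T_e = (F − 1)·T₀ = (1.01998 − 1) × 290 = 5.79 K

5.79 K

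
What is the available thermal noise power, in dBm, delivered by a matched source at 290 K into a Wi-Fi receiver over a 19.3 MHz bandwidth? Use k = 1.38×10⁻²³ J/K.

−101.1 dBm

P_n = kTB = 1.38×10⁻²³ × 290 × 1.93×10⁷ = 7.72×10⁻¹⁴ W
In dBm: 10 log₁₀(7.72×10⁻¹⁴ / 10⁻³) = −101.1 dBm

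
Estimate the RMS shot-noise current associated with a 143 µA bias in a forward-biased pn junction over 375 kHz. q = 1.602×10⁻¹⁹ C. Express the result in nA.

4.15 nA

I_n = √(2qI·B)
2qI·B = 2 × 1.602×10⁻¹⁹ × 1.43×10⁻⁴ × 3.75×10⁵ = 1.72×10⁻¹⁷ A²
I_n = √(1.72×10⁻¹⁷) = 4.15×10⁻⁹ A = 4.15 nA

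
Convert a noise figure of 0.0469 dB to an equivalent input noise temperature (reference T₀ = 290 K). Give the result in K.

3.15 K

F = 10^(0.0469/10) = 1.01086
T_e = (F − 1)·T₀ = (1.01086 − 1) × 290 = 3.15 K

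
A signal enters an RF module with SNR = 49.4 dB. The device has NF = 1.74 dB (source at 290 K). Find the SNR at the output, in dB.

47.66 dB

By definition F = SNR_in/SNR_out, so in dB: SNR_out = SNR_in − NF
SNR_out = 49.4 − 1.74 = 47.66 dB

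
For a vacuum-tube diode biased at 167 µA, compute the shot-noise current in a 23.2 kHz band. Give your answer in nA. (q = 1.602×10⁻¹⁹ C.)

1.11 nA

I_n = √(2qI·B)
2qI·B = 2 × 1.602×10⁻¹⁹ × 1.67×10⁻⁴ × 2.32×10⁴ = 1.24×10⁻¹⁸ A²
I_n = √(1.24×10⁻¹⁸) = 1.11×10⁻⁹ A = 1.11 nA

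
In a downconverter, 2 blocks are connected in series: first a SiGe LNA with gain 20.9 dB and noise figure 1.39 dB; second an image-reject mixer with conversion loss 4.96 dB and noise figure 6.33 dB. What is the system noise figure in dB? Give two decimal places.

Convert to linear (a loss of L dB is a gain of −L dB): F_i = 10^(NF_i/10), G_i = 10^(G_i,dB/10)
  Stage 1: F_1 = 10^(1.39/10) = 1.377, G_1 = 10^(20.9/10) = 123.0
  Stage 2: F_2 = 10^(6.33/10) = 4.295, G_2 = 10^(−4.96/10) = 0.3192
Friis cascade:
  F = 1.377 + (4.295 − 1)/123.0 = 1.404
NF = 10 log₁₀(1.404) = 1.47 dB

1.47 dB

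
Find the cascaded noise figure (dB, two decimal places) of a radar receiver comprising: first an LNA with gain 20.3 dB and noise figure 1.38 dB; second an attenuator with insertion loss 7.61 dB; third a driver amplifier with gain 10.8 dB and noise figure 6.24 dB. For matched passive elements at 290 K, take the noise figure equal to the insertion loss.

Convert to linear (a loss of L dB is a gain of −L dB): F_i = 10^(NF_i/10), G_i = 10^(G_i,dB/10)
  Stage 1: F_1 = 10^(1.38/10) = 1.374, G_1 = 10^(20.3/10) = 107.2
  Stage 2: F_2 = 10^(7.61/10) = 5.768, G_2 = 10^(−7.61/10) = 0.1734
  Stage 3: F_3 = 10^(6.24/10) = 4.207, G_3 = 10^(10.8/10) = 12.02
Friis cascade:
  F = 1.374 + (5.768 − 1)/107.2 + (4.207 − 1)/18.58 = 1.591
NF = 10 log₁₀(1.591) = 2.02 dB

2.02 dB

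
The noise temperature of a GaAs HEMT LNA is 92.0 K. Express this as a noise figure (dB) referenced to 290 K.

F = 1 + T_e/T₀ = 1 + 92.0/290 = 1.31724
NF = 10 log₁₀(1.31724) = 1.20 dB

1.20 dB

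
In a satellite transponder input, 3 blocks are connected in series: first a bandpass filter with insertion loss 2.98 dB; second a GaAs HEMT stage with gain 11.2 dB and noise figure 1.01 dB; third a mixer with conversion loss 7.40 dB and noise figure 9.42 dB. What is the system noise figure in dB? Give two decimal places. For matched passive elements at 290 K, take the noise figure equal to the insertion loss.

5.65 dB

Convert to linear (a loss of L dB is a gain of −L dB): F_i = 10^(NF_i/10), G_i = 10^(G_i,dB/10)
  Stage 1: F_1 = 10^(2.98/10) = 1.986, G_1 = 10^(−2.98/10) = 0.5035
  Stage 2: F_2 = 10^(1.01/10) = 1.262, G_2 = 10^(11.2/10) = 13.18
  Stage 3: F_3 = 10^(9.42/10) = 8.750, G_3 = 10^(−7.40/10) = 0.1820
Friis cascade:
  F = 1.986 + (1.262 − 1)/0.5035 + (8.750 − 1)/6.637 = 3.674
NF = 10 log₁₀(3.674) = 5.65 dB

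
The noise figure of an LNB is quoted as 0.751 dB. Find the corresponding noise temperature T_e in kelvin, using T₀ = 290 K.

F = 10^(0.751/10) = 1.18878
T_e = (F − 1)·T₀ = (1.18878 − 1) × 290 = 54.7 K

54.7 K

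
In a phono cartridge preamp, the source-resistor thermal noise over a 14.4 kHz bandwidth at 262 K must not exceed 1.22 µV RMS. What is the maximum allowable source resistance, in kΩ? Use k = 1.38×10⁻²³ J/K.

7.15 kΩ

Johnson–Nyquist: V_n = √(4kTRB) ⇒ R = V_n² / (4kTB)
4kTB = 4 × 1.38×10⁻²³ × 262 × 1.44×10⁴ = 2.08×10⁻¹⁶
R = (1.22×10⁻⁶)² / 2.08×10⁻¹⁶ = 7.15×10³ Ω = 7.15 kΩ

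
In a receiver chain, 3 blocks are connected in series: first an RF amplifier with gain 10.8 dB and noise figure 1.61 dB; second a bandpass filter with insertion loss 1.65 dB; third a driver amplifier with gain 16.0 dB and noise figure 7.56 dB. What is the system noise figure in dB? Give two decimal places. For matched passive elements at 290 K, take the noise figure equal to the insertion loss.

3.14 dB

Convert to linear (a loss of L dB is a gain of −L dB): F_i = 10^(NF_i/10), G_i = 10^(G_i,dB/10)
  Stage 1: F_1 = 10^(1.61/10) = 1.449, G_1 = 10^(10.8/10) = 12.02
  Stage 2: F_2 = 10^(1.65/10) = 1.462, G_2 = 10^(−1.65/10) = 0.6839
  Stage 3: F_3 = 10^(7.56/10) = 5.702, G_3 = 10^(16.0/10) = 39.81
Friis cascade:
  F = 1.449 + (1.462 − 1)/12.02 + (5.702 − 1)/8.222 = 2.059
NF = 10 log₁₀(2.059) = 3.14 dB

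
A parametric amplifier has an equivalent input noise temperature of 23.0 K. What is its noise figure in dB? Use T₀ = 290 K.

0.331 dB

F = 1 + T_e/T₀ = 1 + 23.0/290 = 1.07931
NF = 10 log₁₀(1.07931) = 0.331 dB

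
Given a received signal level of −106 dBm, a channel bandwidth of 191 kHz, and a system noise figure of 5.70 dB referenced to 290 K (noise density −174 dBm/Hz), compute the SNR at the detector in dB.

9.5 dB

Noise floor: N = −174 + 10 log₁₀(B) + NF
10 log₁₀(1.91×10⁵) = 52.81 dB
N = −174 + 52.81 + 5.70 = −115.49 dBm
SNR = P_sig − N = −106 − (−115.49) = 9.49 dB → 9.5 dB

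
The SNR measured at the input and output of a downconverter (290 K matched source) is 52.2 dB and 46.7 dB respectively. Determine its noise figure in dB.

NF (dB) = SNR_in(dB) − SNR_out(dB) when the source is at T₀
NF = 52.2 − 46.7 = 5.5 dB

5.5 dB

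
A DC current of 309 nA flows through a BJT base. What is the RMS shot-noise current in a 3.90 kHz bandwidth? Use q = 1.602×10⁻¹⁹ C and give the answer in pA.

19.6 pA

I_n = √(2qI·B)
2qI·B = 2 × 1.602×10⁻¹⁹ × 3.09×10⁻⁷ × 3.90×10³ = 3.86×10⁻²² A²
I_n = √(3.86×10⁻²²) = 1.96×10⁻¹¹ A = 19.6 pA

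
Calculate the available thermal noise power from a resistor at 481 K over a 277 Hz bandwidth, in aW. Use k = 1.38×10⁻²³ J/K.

1.84 aW

P_n = kTB = 1.38×10⁻²³ × 481 × 2.77×10² = 1.84×10⁻¹⁸ W = 1.84 aW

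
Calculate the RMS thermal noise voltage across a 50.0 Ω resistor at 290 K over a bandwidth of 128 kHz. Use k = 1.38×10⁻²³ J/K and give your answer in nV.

320 nV

V_n = √(4kTRB)
4kTRB = 4 × 1.38×10⁻²³ × 290 × 5.00×10¹ × 1.28×10⁵ = 1.02×10⁻¹³ V²
V_n = √(1.02×10⁻¹³) = 3.20×10⁻⁷ V = 320 nV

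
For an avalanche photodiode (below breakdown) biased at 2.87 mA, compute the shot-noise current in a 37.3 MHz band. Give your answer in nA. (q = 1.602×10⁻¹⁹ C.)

I_n = √(2qI·B)
2qI·B = 2 × 1.602×10⁻¹⁹ × 2.87×10⁻³ × 3.73×10⁷ = 3.43×10⁻¹⁴ A²
I_n = √(3.43×10⁻¹⁴) = 1.85×10⁻⁷ A = 185 nA

185 nA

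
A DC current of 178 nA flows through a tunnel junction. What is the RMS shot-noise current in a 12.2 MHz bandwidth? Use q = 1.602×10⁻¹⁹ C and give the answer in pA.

834 pA

I_n = √(2qI·B)
2qI·B = 2 × 1.602×10⁻¹⁹ × 1.78×10⁻⁷ × 1.22×10⁷ = 6.96×10⁻¹⁹ A²
I_n = √(6.96×10⁻¹⁹) = 8.34×10⁻¹⁰ A = 834 pA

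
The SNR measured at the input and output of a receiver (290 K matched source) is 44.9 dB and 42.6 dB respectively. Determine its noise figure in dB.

2.3 dB

NF (dB) = SNR_in(dB) − SNR_out(dB) when the source is at T₀
NF = 44.9 − 42.6 = 2.3 dB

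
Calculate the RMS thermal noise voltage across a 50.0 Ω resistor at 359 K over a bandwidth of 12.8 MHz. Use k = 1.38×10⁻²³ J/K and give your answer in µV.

V_n = √(4kTRB)
4kTRB = 4 × 1.38×10⁻²³ × 359 × 5.00×10¹ × 1.28×10⁷ = 1.27×10⁻¹¹ V²
V_n = √(1.27×10⁻¹¹) = 3.56×10⁻⁶ V = 3.56 µV

3.56 µV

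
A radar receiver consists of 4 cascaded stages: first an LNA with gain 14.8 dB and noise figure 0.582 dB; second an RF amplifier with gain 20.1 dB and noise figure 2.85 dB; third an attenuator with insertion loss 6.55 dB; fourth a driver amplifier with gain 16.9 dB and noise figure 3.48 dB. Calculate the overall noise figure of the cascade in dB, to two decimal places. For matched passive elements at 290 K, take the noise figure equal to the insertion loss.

Convert to linear (a loss of L dB is a gain of −L dB): F_i = 10^(NF_i/10), G_i = 10^(G_i,dB/10)
  Stage 1: F_1 = 10^(0.582/10) = 1.143, G_1 = 10^(14.8/10) = 30.20
  Stage 2: F_2 = 10^(2.85/10) = 1.928, G_2 = 10^(20.1/10) = 102.3
  Stage 3: F_3 = 10^(6.55/10) = 4.519, G_3 = 10^(−6.55/10) = 0.2213
  Stage 4: F_4 = 10^(3.48/10) = 2.228, G_4 = 10^(16.9/10) = 48.98
Friis cascade:
  F = 1.143 + (1.928 − 1)/30.20 + (4.519 − 1)/3090 + (2.228 − 1)/683.9 = 1.177
NF = 10 log₁₀(1.177) = 0.71 dB

0.71 dB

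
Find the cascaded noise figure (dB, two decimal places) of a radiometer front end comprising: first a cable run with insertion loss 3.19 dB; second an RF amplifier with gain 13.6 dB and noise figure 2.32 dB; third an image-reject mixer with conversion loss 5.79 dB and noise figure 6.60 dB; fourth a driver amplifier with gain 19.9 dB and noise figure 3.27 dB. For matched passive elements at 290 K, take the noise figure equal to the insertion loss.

6.30 dB

Convert to linear (a loss of L dB is a gain of −L dB): F_i = 10^(NF_i/10), G_i = 10^(G_i,dB/10)
  Stage 1: F_1 = 10^(3.19/10) = 2.084, G_1 = 10^(−3.19/10) = 0.4797
  Stage 2: F_2 = 10^(2.32/10) = 1.706, G_2 = 10^(13.6/10) = 22.91
  Stage 3: F_3 = 10^(6.60/10) = 4.571, G_3 = 10^(−5.79/10) = 0.2636
  Stage 4: F_4 = 10^(3.27/10) = 2.123, G_4 = 10^(19.9/10) = 97.72
Friis cascade:
  F = 2.084 + (1.706 − 1)/0.4797 + (4.571 − 1)/10.99 + (2.123 − 1)/2.897 = 4.269
NF = 10 log₁₀(4.269) = 6.30 dB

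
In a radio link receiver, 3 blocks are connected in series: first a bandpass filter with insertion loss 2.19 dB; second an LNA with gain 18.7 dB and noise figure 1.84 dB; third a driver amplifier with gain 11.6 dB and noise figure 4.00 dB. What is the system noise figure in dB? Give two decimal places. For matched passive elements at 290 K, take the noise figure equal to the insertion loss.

4.09 dB

Convert to linear (a loss of L dB is a gain of −L dB): F_i = 10^(NF_i/10), G_i = 10^(G_i,dB/10)
  Stage 1: F_1 = 10^(2.19/10) = 1.656, G_1 = 10^(−2.19/10) = 0.6039
  Stage 2: F_2 = 10^(1.84/10) = 1.528, G_2 = 10^(18.7/10) = 74.13
  Stage 3: F_3 = 10^(4.00/10) = 2.512, G_3 = 10^(11.6/10) = 14.45
Friis cascade:
  F = 1.656 + (1.528 − 1)/0.6039 + (2.512 − 1)/44.77 = 2.563
NF = 10 log₁₀(2.563) = 4.09 dB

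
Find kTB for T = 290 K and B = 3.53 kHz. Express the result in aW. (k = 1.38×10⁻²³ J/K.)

14.1 aW

P_n = kTB = 1.38×10⁻²³ × 290 × 3.53×10³ = 1.41×10⁻¹⁷ W = 14.1 aW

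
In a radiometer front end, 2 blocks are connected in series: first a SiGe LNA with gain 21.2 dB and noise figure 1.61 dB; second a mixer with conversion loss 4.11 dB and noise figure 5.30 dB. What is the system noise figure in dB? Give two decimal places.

1.66 dB

Convert to linear (a loss of L dB is a gain of −L dB): F_i = 10^(NF_i/10), G_i = 10^(G_i,dB/10)
  Stage 1: F_1 = 10^(1.61/10) = 1.449, G_1 = 10^(21.2/10) = 131.8
  Stage 2: F_2 = 10^(5.30/10) = 3.388, G_2 = 10^(−4.11/10) = 0.3882
Friis cascade:
  F = 1.449 + (3.388 − 1)/131.8 = 1.467
NF = 10 log₁₀(1.467) = 1.66 dB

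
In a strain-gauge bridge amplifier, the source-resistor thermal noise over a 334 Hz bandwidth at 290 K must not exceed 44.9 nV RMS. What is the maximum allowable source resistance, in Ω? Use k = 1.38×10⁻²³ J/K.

377 Ω

Johnson–Nyquist: V_n = √(4kTRB) ⇒ R = V_n² / (4kTB)
4kTB = 4 × 1.38×10⁻²³ × 290 × 3.34×10² = 5.35×10⁻¹⁸
R = (4.49×10⁻⁸)² / 5.35×10⁻¹⁸ = 3.77×10² Ω = 377 Ω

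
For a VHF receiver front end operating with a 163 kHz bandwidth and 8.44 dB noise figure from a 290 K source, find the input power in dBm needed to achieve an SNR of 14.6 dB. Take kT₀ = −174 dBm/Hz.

−98.8 dBm

Sensitivity = −174 + 10 log₁₀(B) + NF + SNR_min
= −174 + 52.12 + 8.44 + 14.6
= −98.84 dBm → −98.8 dBm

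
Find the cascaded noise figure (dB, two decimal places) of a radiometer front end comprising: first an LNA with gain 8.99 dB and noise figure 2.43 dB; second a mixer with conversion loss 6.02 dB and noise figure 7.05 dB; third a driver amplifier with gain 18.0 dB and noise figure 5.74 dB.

Convert to linear (a loss of L dB is a gain of −L dB): F_i = 10^(NF_i/10), G_i = 10^(G_i,dB/10)
  Stage 1: F_1 = 10^(2.43/10) = 1.750, G_1 = 10^(8.99/10) = 7.925
  Stage 2: F_2 = 10^(7.05/10) = 5.070, G_2 = 10^(−6.02/10) = 0.2500
  Stage 3: F_3 = 10^(5.74/10) = 3.750, G_3 = 10^(18.0/10) = 63.10
Friis cascade:
  F = 1.750 + (5.070 − 1)/7.925 + (3.750 − 1)/1.982 = 3.651
NF = 10 log₁₀(3.651) = 5.62 dB

5.62 dB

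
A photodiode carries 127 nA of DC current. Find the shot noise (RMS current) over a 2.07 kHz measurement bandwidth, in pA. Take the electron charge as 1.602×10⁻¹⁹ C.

I_n = √(2qI·B)
2qI·B = 2 × 1.602×10⁻¹⁹ × 1.27×10⁻⁷ × 2.07×10³ = 8.42×10⁻²³ A²
I_n = √(8.42×10⁻²³) = 9.18×10⁻¹² A = 9.18 pA

9.18 pA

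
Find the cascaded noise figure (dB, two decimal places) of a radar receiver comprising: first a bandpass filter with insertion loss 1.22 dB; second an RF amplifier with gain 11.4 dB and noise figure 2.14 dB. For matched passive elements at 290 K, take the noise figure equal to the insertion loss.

Convert to linear (a loss of L dB is a gain of −L dB): F_i = 10^(NF_i/10), G_i = 10^(G_i,dB/10)
  Stage 1: F_1 = 10^(1.22/10) = 1.324, G_1 = 10^(−1.22/10) = 0.7551
  Stage 2: F_2 = 10^(2.14/10) = 1.637, G_2 = 10^(11.4/10) = 13.80
Friis cascade:
  F = 1.324 + (1.637 − 1)/0.7551 = 2.168
NF = 10 log₁₀(2.168) = 3.36 dB

3.36 dB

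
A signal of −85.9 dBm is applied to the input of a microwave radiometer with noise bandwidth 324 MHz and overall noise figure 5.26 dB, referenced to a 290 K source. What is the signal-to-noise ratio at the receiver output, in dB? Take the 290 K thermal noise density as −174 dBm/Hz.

−2.3 dB

Noise floor: N = −174 + 10 log₁₀(B) + NF
10 log₁₀(3.24×10⁸) = 85.11 dB
N = −174 + 85.11 + 5.26 = −83.63 dBm
SNR = P_sig − N = −85.9 − (−83.63) = −2.27 dB → −2.3 dB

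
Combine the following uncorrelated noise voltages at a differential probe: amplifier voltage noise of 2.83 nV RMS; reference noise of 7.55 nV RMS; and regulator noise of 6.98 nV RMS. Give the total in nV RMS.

10.7 nV

Uncorrelated sources add in power (mean-square): V_tot = √(ΣV_i²)
V_tot = √[(2.83×10⁻⁹)² + (7.55×10⁻⁹)² + (6.98×10⁻⁹)²] = 1.07×10⁻⁸ V = 10.7 nV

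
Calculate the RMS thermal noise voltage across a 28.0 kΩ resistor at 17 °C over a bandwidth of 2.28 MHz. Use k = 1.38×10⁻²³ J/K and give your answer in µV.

32.0 µV

T = 17 °C + 273.15 = 290.15 K
V_n = √(4kTRB)
4kTRB = 4 × 1.38×10⁻²³ × 290.15 × 2.80×10⁴ × 2.28×10⁶ = 1.02×10⁻⁹ V²
V_n = √(1.02×10⁻⁹) = 3.20×10⁻⁵ V = 32.0 µV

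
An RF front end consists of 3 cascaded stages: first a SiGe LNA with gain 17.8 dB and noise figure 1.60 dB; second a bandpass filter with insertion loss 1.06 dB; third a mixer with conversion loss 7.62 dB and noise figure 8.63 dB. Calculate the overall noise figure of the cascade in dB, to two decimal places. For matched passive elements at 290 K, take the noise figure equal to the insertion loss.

2.00 dB

Convert to linear (a loss of L dB is a gain of −L dB): F_i = 10^(NF_i/10), G_i = 10^(G_i,dB/10)
  Stage 1: F_1 = 10^(1.60/10) = 1.445, G_1 = 10^(17.8/10) = 60.26
  Stage 2: F_2 = 10^(1.06/10) = 1.276, G_2 = 10^(−1.06/10) = 0.7834
  Stage 3: F_3 = 10^(8.63/10) = 7.295, G_3 = 10^(−7.62/10) = 0.1730
Friis cascade:
  F = 1.445 + (1.276 − 1)/60.26 + (7.295 − 1)/47.21 = 1.583
NF = 10 log₁₀(1.583) = 2.00 dB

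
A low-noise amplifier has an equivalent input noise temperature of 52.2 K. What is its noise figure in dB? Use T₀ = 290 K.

F = 1 + T_e/T₀ = 1 + 52.2/290 = 1.18
NF = 10 log₁₀(1.18) = 0.719 dB

0.719 dB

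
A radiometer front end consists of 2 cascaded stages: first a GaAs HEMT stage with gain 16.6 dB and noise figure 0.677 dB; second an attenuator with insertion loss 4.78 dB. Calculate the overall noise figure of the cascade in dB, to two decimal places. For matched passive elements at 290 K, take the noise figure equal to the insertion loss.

Convert to linear (a loss of L dB is a gain of −L dB): F_i = 10^(NF_i/10), G_i = 10^(G_i,dB/10)
  Stage 1: F_1 = 10^(0.677/10) = 1.169, G_1 = 10^(16.6/10) = 45.71
  Stage 2: F_2 = 10^(4.78/10) = 3.006, G_2 = 10^(−4.78/10) = 0.3327
Friis cascade:
  F = 1.169 + (3.006 − 1)/45.71 = 1.213
NF = 10 log₁₀(1.213) = 0.84 dB

0.84 dB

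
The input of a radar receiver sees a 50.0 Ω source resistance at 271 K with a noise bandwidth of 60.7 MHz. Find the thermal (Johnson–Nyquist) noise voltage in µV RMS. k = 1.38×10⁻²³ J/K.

V_n = √(4kTRB)
4kTRB = 4 × 1.38×10⁻²³ × 271 × 5.00×10¹ × 6.07×10⁷ = 4.54×10⁻¹¹ V²
V_n = √(4.54×10⁻¹¹) = 6.74×10⁻⁶ V = 6.74 µV

6.74 µV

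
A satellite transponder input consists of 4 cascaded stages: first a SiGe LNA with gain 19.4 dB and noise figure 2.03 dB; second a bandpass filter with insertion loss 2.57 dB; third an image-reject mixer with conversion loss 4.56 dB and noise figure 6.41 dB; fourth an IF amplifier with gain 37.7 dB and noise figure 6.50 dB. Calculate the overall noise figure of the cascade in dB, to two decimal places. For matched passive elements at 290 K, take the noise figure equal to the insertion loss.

Convert to linear (a loss of L dB is a gain of −L dB): F_i = 10^(NF_i/10), G_i = 10^(G_i,dB/10)
  Stage 1: F_1 = 10^(2.03/10) = 1.596, G_1 = 10^(19.4/10) = 87.10
  Stage 2: F_2 = 10^(2.57/10) = 1.807, G_2 = 10^(−2.57/10) = 0.5534
  Stage 3: F_3 = 10^(6.41/10) = 4.375, G_3 = 10^(−4.56/10) = 0.3499
  Stage 4: F_4 = 10^(6.50/10) = 4.467, G_4 = 10^(37.7/10) = 5888
Friis cascade:
  F = 1.596 + (1.807 − 1)/87.10 + (4.375 − 1)/48.19 + (4.467 − 1)/16.87 = 1.881
NF = 10 log₁₀(1.881) = 2.74 dB

2.74 dB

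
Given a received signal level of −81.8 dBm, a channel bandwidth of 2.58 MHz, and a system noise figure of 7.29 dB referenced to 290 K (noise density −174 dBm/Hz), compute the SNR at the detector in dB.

20.8 dB

Noise floor: N = −174 + 10 log₁₀(B) + NF
10 log₁₀(2.58×10⁶) = 64.12 dB
N = −174 + 64.12 + 7.29 = −102.59 dBm
SNR = P_sig − N = −81.8 − (−102.59) = 20.79 dB → 20.8 dB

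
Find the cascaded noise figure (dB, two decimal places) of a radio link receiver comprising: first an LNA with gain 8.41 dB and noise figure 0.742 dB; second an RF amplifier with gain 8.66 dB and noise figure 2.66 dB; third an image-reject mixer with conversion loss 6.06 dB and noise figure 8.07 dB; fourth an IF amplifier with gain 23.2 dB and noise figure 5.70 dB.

Convert to linear (a loss of L dB is a gain of −L dB): F_i = 10^(NF_i/10), G_i = 10^(G_i,dB/10)
  Stage 1: F_1 = 10^(0.742/10) = 1.186, G_1 = 10^(8.41/10) = 6.934
  Stage 2: F_2 = 10^(2.66/10) = 1.845, G_2 = 10^(8.66/10) = 7.345
  Stage 3: F_3 = 10^(8.07/10) = 6.412, G_3 = 10^(−6.06/10) = 0.2477
  Stage 4: F_4 = 10^(5.70/10) = 3.715, G_4 = 10^(23.2/10) = 208.9
Friis cascade:
  F = 1.186 + (1.845 − 1)/6.934 + (6.412 − 1)/50.93 + (3.715 − 1)/12.62 = 1.630
NF = 10 log₁₀(1.630) = 2.12 dB

2.12 dB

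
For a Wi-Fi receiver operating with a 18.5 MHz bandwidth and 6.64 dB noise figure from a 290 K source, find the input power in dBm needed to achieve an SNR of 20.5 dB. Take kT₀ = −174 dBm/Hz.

−74.2 dBm

Sensitivity = −174 + 10 log₁₀(B) + NF + SNR_min
= −174 + 72.67 + 6.64 + 20.5
= −74.19 dBm → −74.2 dBm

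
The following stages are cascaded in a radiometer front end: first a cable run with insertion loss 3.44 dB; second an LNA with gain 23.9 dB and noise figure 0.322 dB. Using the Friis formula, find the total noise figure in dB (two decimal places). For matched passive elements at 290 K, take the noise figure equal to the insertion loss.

3.76 dB

Convert to linear (a loss of L dB is a gain of −L dB): F_i = 10^(NF_i/10), G_i = 10^(G_i,dB/10)
  Stage 1: F_1 = 10^(3.44/10) = 2.208, G_1 = 10^(−3.44/10) = 0.4529
  Stage 2: F_2 = 10^(0.322/10) = 1.077, G_2 = 10^(23.9/10) = 245.5
Friis cascade:
  F = 2.208 + (1.077 − 1)/0.4529 = 2.378
NF = 10 log₁₀(2.378) = 3.76 dB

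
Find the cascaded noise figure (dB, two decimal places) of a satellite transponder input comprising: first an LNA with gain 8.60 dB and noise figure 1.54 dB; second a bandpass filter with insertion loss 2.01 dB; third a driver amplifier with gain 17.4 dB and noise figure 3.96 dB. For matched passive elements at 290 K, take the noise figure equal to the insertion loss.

2.63 dB

Convert to linear (a loss of L dB is a gain of −L dB): F_i = 10^(NF_i/10), G_i = 10^(G_i,dB/10)
  Stage 1: F_1 = 10^(1.54/10) = 1.426, G_1 = 10^(8.60/10) = 7.244
  Stage 2: F_2 = 10^(2.01/10) = 1.589, G_2 = 10^(−2.01/10) = 0.6295
  Stage 3: F_3 = 10^(3.96/10) = 2.489, G_3 = 10^(17.4/10) = 54.95
Friis cascade:
  F = 1.426 + (1.589 − 1)/7.244 + (2.489 − 1)/4.560 = 1.833
NF = 10 log₁₀(1.833) = 2.63 dB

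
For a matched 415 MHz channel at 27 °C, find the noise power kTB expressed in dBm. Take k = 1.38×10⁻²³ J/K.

−87.6 dBm

T = 27 °C + 273.15 = 300.15 K
P_n = kTB = 1.38×10⁻²³ × 300.15 × 4.15×10⁸ = 1.72×10⁻¹² W
In dBm: 10 log₁₀(1.72×10⁻¹² / 10⁻³) = −87.6 dBm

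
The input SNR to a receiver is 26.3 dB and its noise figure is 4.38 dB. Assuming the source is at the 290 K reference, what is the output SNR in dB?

21.92 dB

By definition F = SNR_in/SNR_out, so in dB: SNR_out = SNR_in − NF
SNR_out = 26.3 − 4.38 = 21.92 dB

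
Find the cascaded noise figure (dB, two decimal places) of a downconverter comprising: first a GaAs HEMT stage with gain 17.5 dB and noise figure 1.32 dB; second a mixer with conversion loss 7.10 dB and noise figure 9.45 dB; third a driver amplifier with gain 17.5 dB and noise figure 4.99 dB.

2.28 dB

Convert to linear (a loss of L dB is a gain of −L dB): F_i = 10^(NF_i/10), G_i = 10^(G_i,dB/10)
  Stage 1: F_1 = 10^(1.32/10) = 1.355, G_1 = 10^(17.5/10) = 56.23
  Stage 2: F_2 = 10^(9.45/10) = 8.810, G_2 = 10^(−7.10/10) = 0.1950
  Stage 3: F_3 = 10^(4.99/10) = 3.155, G_3 = 10^(17.5/10) = 56.23
Friis cascade:
  F = 1.355 + (8.810 − 1)/56.23 + (3.155 − 1)/10.96 = 1.691
NF = 10 log₁₀(1.691) = 2.28 dB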